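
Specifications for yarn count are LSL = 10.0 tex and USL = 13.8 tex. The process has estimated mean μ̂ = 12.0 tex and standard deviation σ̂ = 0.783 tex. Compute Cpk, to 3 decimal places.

Cpu = (USL − μ̂) / (3σ̂) = (13.8 − 12.0) / (3 × 0.783) = 0.7663; Cpl = (μ̂ − LSL) / (3σ̂) = (12.0 − 10.0) / (3 × 0.783) = 0.8514; Cpk = min(Cpu, Cpl) = 0.7663

0.766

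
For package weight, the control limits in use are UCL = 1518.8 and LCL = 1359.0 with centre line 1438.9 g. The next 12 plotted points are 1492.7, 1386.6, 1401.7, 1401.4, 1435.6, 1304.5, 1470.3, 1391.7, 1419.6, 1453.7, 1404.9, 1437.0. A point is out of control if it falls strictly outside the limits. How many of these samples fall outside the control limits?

Compare each point to [1359.0, 1518.8]: sample 6 = 1304.5 < LCL.

1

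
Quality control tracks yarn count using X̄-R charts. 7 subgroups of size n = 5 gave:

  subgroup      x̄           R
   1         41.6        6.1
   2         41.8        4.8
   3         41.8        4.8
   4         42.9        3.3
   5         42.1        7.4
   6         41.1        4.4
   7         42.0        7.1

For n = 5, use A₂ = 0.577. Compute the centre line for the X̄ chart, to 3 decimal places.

X̄̄ = (41.6 + 41.8 + 41.8 + 42.9 + 42.1 + 41.1 + 42.0) / 7 = 293.3000 / 7 = 41.9000
CL = X̄̄ = 41.9000

41.900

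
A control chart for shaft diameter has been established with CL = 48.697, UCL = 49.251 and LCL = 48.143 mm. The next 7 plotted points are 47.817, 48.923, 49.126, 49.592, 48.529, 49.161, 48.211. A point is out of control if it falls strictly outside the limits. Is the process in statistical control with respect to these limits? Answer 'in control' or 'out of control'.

out of control

Compare each point to [48.143, 49.251]: sample 1 = 47.817 < LCL; sample 4 = 49.592 > UCL.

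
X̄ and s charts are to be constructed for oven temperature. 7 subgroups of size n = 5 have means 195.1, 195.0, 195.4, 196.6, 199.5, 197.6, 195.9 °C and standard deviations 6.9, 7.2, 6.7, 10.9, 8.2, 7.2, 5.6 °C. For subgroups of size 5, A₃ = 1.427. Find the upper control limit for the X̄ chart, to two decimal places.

207.19

X̄̄ = (195.1 + 195.0 + 195.4 + 196.6 + 199.5 + 197.6 + 195.9) / 7 = 196.4429
s̄ = (6.9 + 7.2 + 6.7 + 10.9 + 8.2 + 7.2 + 5.6) / 7 = 7.5286
UCL = X̄̄ + A₃·s̄ = 196.4429 + 1.427 × 7.5286 = 207.1861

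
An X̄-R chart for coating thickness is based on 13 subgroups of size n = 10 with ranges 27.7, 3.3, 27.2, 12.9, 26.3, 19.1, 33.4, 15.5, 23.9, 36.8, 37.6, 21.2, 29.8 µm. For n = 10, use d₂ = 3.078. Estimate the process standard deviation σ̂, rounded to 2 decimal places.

R̄ = (27.7 + 3.3 + 27.2 + 12.9 + 26.3 + 19.1 + 33.4 + 15.5 + 23.9 + 36.8 + 37.6 + 21.2 + 29.8) / 13 = 24.2077
σ̂ = R̄ / d₂ = 24.2077 / 3.078 = 7.8647

7.86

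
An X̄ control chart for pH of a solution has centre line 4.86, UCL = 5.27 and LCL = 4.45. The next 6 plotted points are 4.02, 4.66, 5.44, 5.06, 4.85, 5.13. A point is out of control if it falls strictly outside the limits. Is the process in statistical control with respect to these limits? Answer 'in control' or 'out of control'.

out of control

Compare each point to [4.45, 5.27]: sample 1 = 4.02 < LCL; sample 3 = 5.44 > UCL.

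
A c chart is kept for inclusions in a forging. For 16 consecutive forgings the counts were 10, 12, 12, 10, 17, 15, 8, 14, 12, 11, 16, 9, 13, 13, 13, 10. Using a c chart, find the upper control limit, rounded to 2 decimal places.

22.66

c̄ = (10 + 12 + 12 + 10 + 17 + 15 + 8 + 14 + 12 + 11 + 16 + 9 + 13 + 13 + 13 + 10) / 16 = 195 / 16 = 12.1875
UCL = c̄ + 3√c̄ = 12.1875 + 3 × √12.1875 = 12.1875 + 3 × 3.4911 = 22.6607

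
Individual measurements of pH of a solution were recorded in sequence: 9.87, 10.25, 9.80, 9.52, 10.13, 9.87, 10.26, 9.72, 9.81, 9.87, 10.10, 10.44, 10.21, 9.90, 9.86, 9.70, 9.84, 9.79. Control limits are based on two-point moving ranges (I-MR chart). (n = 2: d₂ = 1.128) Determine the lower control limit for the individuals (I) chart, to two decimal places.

X̄ = (9.87 + 10.25 + 9.80 + 9.52 + 10.13 + 9.87 + 10.26 + 9.72 + 9.81 + 9.87 + 10.10 + 10.44 + 10.21 + 9.90 + 9.86 + 9.70 + 9.84 + 9.79) / 18 = 9.9411
Moving ranges: 0.38, 0.45, 0.28, 0.61, 0.26, 0.39, 0.54, 0.09, 0.06, 0.23, 0.34, 0.23, 0.31, 0.04, 0.16, 0.14, 0.05; M̄R̄ = 4.5600 / 17 = 0.2682
LCL = X̄ − 3·M̄R̄/d₂ = 9.9411 − 3 × 0.2682 / 1.128 = 9.2277

9.23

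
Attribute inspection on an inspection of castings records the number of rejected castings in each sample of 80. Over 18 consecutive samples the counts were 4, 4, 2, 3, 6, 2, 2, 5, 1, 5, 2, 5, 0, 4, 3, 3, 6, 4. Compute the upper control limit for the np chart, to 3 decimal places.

p̄ = Σdᵢ / (k·n) = 61 / (18 × 80) = 0.04236
UCL = np̄ + 3·√(np̄(1−p̄)) = 3.3889 + 3 × √(3.3889×0.95764) = 3.3889 + 3 × 1.8015 = 8.7933

8.793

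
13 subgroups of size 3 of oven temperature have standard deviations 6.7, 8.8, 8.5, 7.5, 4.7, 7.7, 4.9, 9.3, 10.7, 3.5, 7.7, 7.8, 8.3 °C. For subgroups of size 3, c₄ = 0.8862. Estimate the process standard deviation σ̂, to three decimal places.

8.342

s̄ = (6.7 + 8.8 + 8.5 + 7.5 + 4.7 + 7.7 + 4.9 + 9.3 + 10.7 + 3.5 + 7.7 + 7.8 + 8.3) / 13 = 7.3923
σ̂ = s̄ / c₄ = 7.3923 / 0.8862 = 8.3416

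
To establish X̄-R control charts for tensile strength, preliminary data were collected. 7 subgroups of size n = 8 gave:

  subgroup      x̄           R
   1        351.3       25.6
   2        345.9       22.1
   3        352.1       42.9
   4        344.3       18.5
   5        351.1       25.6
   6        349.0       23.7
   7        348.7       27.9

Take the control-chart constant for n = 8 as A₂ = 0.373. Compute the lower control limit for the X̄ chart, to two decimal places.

338.99

X̄̄ = (351.3 + 345.9 + 352.1 + 344.3 + 351.1 + 349.0 + 348.7) / 7 = 2442.4000 / 7 = 348.9143
R̄ = (25.6 + 22.1 + 42.9 + 18.5 + 25.6 + 23.7 + 27.9) / 7 = 186.3000 / 7 = 26.6143
LCL = X̄̄ − A₂·R̄ = 348.9143 − 0.373 × 26.6143 = 338.9872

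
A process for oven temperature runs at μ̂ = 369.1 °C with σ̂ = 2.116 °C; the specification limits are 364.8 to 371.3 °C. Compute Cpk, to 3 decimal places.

Cpu = (USL − μ̂) / (3σ̂) = (371.3 − 369.1) / (3 × 2.116) = 0.3466; Cpl = (μ̂ − LSL) / (3σ̂) = (369.1 − 364.8) / (3 × 2.116) = 0.6774; Cpk = min(Cpu, Cpl) = 0.3466

0.347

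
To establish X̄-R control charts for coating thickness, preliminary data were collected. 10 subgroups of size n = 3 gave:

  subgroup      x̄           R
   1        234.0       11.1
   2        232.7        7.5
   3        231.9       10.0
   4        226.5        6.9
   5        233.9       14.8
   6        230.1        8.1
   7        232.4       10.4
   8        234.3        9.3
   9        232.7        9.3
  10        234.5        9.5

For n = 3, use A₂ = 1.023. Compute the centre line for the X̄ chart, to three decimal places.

232.300

X̄̄ = (234.0 + 232.7 + 231.9 + 226.5 + 233.9 + 230.1 + 232.4 + 234.3 + 232.7 + 234.5) / 10 = 2323.0000 / 10 = 232.3000
CL = X̄̄ = 232.3000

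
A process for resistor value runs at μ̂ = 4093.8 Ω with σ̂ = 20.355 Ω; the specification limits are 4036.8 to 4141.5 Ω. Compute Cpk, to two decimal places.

0.78

Cpu = (USL − μ̂) / (3σ̂) = (4141.5 − 4093.8) / (3 × 20.355) = 0.7811; Cpl = (μ̂ − LSL) / (3σ̂) = (4093.8 − 4036.8) / (3 × 20.355) = 0.9334; Cpk = min(Cpu, Cpl) = 0.7811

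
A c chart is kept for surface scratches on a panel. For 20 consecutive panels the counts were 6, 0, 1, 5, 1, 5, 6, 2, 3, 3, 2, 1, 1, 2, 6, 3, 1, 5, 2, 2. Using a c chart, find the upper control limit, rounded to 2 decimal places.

c̄ = (6 + 0 + 1 + 5 + 1 + 5 + 6 + 2 + 3 + 3 + 2 + 1 + 1 + 2 + 6 + 3 + 1 + 5 + 2 + 2) / 20 = 57 / 20 = 2.8500
UCL = c̄ + 3√c̄ = 2.8500 + 3 × √2.8500 = 2.8500 + 3 × 1.6882 = 7.9146

7.91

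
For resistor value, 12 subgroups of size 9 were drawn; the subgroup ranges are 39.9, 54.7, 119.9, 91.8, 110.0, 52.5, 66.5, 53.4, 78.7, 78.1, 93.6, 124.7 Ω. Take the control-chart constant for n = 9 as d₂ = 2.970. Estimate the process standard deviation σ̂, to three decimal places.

27.043

R̄ = (39.9 + 54.7 + 119.9 + 91.8 + 110.0 + 52.5 + 66.5 + 53.4 + 78.7 + 78.1 + 93.6 + 124.7) / 12 = 80.3167
σ̂ = R̄ / d₂ = 80.3167 / 2.970 = 27.0426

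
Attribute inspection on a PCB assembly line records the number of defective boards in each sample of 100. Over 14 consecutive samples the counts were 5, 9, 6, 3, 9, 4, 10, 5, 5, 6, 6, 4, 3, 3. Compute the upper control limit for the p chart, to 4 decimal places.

0.1245

p̄ = Σdᵢ / (k·n) = 78 / (14 × 100) = 0.05571
UCL = p̄ + 3·√(p̄(1−p̄)/n) = 0.05571 + 3 × √(0.05571×0.94429/100) = 0.05571 + 3 × 0.02294 = 0.12453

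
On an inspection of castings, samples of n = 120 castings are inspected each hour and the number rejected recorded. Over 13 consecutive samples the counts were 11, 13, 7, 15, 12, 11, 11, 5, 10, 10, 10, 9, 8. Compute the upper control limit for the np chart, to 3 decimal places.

19.300

p̄ = Σdᵢ / (k·n) = 132 / (13 × 120) = 0.08462
UCL = np̄ + 3·√(np̄(1−p̄)) = 10.1538 + 3 × √(10.1538×0.91538) = 10.1538 + 3 × 3.0487 = 19.3000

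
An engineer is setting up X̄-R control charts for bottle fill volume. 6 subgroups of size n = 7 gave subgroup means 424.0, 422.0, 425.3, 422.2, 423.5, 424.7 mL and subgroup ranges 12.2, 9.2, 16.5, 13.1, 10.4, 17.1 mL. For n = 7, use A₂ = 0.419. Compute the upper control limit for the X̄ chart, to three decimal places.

429.099

X̄̄ = (424.0 + 422.0 + 425.3 + 422.2 + 423.5 + 424.7) / 6 = 2541.7000 / 6 = 423.6167
R̄ = (12.2 + 9.2 + 16.5 + 13.1 + 10.4 + 17.1) / 6 = 78.5000 / 6 = 13.0833
UCL = X̄̄ + A₂·R̄ = 423.6167 + 0.419 × 13.0833 = 429.0986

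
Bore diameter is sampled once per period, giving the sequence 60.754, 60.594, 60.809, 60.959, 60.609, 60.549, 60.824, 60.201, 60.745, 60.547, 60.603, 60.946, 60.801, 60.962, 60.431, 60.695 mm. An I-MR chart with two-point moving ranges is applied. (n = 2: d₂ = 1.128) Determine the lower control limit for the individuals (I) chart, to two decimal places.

59.97

X̄ = (60.754 + 60.594 + 60.809 + 60.959 + 60.609 + 60.549 + 60.824 + 60.201 + 60.745 + 60.547 + 60.603 + 60.946 + 60.801 + 60.962 + 60.431 + 60.695) / 16 = 60.6893
Moving ranges: 0.160, 0.215, 0.150, 0.350, 0.060, 0.275, 0.623, 0.544, 0.198, 0.056, 0.343, 0.145, 0.161, 0.531, 0.264; M̄R̄ = 4.0750 / 15 = 0.2717
LCL = X̄ − 3·M̄R̄/d₂ = 60.6893 − 3 × 0.2717 / 1.128 = 59.9668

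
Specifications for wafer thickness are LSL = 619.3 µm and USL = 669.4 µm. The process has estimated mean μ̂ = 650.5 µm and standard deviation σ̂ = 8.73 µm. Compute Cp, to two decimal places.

0.96

Cp = (USL − LSL) / (6σ̂) = (669.4 − 619.3) / (6 × 8.73) = 50.1000 / 52.3800 = 0.9565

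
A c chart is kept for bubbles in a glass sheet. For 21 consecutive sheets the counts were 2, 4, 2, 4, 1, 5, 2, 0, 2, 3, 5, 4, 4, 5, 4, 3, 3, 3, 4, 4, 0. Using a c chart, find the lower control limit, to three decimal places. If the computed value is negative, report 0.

c̄ = (2 + 4 + 2 + 4 + 1 + 5 + 2 + 0 + 2 + 3 + 5 + 4 + 4 + 5 + 4 + 3 + 3 + 3 + 4 + 4 + 0) / 21 = 64 / 21 = 3.0476
LCL = c̄ − 3√c̄ = 3.0476 − 3 × 1.7457 = -2.1896 → 0 (cannot be negative)

0.000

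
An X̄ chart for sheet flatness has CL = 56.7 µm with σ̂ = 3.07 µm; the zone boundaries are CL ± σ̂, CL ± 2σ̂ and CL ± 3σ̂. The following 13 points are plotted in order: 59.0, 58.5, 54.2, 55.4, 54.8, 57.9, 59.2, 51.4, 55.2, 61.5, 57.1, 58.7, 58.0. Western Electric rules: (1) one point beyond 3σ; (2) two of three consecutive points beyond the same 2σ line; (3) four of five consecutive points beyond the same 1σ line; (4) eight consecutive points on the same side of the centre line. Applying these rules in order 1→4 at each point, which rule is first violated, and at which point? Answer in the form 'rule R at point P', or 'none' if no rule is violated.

none

Zone of each point (C = within 1σ̂, B = 1σ̂–2σ̂, A = 2σ̂–3σ̂, * = beyond 3σ̂; sign = side of CL): 1:+C, 2:+C, 3:-C, 4:-C, 5:-C, 6:+C, 7:+C, 8:-B, 9:-C, 10:+B, 11:+C, 12:+C, 13:+C
No rule fires across all 13 points.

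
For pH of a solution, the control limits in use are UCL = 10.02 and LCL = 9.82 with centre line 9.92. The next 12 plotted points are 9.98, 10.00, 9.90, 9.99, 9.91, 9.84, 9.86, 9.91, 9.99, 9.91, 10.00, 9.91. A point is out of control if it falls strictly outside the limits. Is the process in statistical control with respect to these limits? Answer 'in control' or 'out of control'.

All 12 points lie within [9.82, 10.02].

in control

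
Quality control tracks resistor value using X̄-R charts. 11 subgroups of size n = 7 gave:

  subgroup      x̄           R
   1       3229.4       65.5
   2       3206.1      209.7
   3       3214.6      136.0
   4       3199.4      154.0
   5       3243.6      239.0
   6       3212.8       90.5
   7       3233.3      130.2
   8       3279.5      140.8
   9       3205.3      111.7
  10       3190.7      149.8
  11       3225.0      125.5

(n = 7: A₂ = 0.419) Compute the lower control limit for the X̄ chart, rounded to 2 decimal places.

3162.65

X̄̄ = (3229.4 + 3206.1 + 3214.6 + 3199.4 + 3243.6 + 3212.8 + 3233.3 + 3279.5 + 3205.3 + 3190.7 + 3225.0) / 11 = 35439.7000 / 11 = 3221.7909
R̄ = (65.5 + 209.7 + 136.0 + 154.0 + 239.0 + 90.5 + 130.2 + 140.8 + 111.7 + 149.8 + 125.5) / 11 = 1552.7000 / 11 = 141.1545
LCL = X̄̄ − A₂·R̄ = 3221.7909 − 0.419 × 141.1545 = 3162.6472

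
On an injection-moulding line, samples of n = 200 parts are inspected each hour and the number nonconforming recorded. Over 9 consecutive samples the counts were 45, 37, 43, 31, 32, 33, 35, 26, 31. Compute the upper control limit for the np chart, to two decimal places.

p̄ = Σdᵢ / (k·n) = 313 / (9 × 200) = 0.17389
UCL = np̄ + 3·√(np̄(1−p̄)) = 34.7778 + 3 × √(34.7778×0.82611) = 34.7778 + 3 × 5.3601 = 50.8580

50.86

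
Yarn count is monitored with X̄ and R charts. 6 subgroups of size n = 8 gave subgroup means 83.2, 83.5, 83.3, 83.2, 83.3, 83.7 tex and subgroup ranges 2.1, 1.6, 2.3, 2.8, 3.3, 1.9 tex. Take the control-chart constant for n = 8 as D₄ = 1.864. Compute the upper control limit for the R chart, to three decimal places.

R̄ = (2.1 + 1.6 + 2.3 + 2.8 + 3.3 + 1.9) / 6 = 14.0000 / 6 = 2.3333
UCL_R = D₄·R̄ = 1.864 × 2.3333 = 4.3493

4.349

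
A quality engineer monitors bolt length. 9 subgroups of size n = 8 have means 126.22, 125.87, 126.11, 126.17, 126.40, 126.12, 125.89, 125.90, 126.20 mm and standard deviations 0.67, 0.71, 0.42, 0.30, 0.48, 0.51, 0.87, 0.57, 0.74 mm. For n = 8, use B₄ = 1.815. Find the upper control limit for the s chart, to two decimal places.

s̄ = (0.67 + 0.71 + 0.42 + 0.30 + 0.48 + 0.51 + 0.87 + 0.57 + 0.74) / 9 = 0.5856
UCL_s = B₄·s̄ = 1.815 × 0.5856 = 1.0628

1.06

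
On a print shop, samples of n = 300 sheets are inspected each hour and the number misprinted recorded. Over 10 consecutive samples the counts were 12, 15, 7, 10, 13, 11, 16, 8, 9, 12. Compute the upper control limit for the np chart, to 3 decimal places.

p̄ = Σdᵢ / (k·n) = 113 / (10 × 300) = 0.03767
UCL = np̄ + 3·√(np̄(1−p̄)) = 11.3000 + 3 × √(11.3000×0.96233) = 11.3000 + 3 × 3.2976 = 21.1929

21.193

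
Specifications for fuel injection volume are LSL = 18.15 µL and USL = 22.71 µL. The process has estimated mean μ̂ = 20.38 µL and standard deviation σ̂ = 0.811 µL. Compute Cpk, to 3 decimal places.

Cpu = (USL − μ̂) / (3σ̂) = (22.71 − 20.38) / (3 × 0.811) = 0.9577; Cpl = (μ̂ − LSL) / (3σ̂) = (20.38 − 18.15) / (3 × 0.811) = 0.9166; Cpk = min(Cpu, Cpl) = 0.9166

0.917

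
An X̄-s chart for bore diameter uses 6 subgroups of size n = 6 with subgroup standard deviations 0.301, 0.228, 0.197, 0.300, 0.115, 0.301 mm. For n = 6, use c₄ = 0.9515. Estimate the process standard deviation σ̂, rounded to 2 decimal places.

s̄ = (0.301 + 0.228 + 0.197 + 0.300 + 0.115 + 0.301) / 6 = 0.2403
σ̂ = s̄ / c₄ = 0.2403 / 0.9515 = 0.2526

0.25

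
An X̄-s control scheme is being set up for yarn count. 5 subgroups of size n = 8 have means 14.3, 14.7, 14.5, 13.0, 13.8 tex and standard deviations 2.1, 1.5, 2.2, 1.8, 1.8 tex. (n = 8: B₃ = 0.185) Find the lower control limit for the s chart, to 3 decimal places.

0.348

s̄ = (2.1 + 1.5 + 2.2 + 1.8 + 1.8) / 5 = 1.8800
LCL_s = B₃·s̄ = 0.185 × 1.8800 = 0.3478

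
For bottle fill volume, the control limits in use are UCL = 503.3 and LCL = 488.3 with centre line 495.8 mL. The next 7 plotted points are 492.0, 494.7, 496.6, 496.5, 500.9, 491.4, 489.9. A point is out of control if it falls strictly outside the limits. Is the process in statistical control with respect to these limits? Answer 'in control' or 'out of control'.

in control

All 7 points lie within [488.3, 503.3].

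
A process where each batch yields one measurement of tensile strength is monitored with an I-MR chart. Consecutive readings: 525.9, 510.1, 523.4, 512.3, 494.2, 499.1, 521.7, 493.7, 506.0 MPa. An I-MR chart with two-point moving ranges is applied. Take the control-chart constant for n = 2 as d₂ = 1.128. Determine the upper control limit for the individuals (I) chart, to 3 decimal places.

X̄ = (525.9 + 510.1 + 523.4 + 512.3 + 494.2 + 499.1 + 521.7 + 493.7 + 506.0) / 9 = 509.6000
Moving ranges: 15.8, 13.3, 11.1, 18.1, 4.9, 22.6, 28.0, 12.3; M̄R̄ = 126.1000 / 8 = 15.7625
UCL = X̄ + 3·M̄R̄/d₂ = 509.6000 + 3 × 15.7625 / 1.128 = 551.5215

551.522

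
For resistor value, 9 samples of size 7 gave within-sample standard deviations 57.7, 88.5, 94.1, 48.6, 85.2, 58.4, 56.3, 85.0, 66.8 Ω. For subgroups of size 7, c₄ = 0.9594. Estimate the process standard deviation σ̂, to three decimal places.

74.190

s̄ = (57.7 + 88.5 + 94.1 + 48.6 + 85.2 + 58.4 + 56.3 + 85.0 + 66.8) / 9 = 71.1778
σ̂ = s̄ / c₄ = 71.1778 / 0.9594 = 74.1899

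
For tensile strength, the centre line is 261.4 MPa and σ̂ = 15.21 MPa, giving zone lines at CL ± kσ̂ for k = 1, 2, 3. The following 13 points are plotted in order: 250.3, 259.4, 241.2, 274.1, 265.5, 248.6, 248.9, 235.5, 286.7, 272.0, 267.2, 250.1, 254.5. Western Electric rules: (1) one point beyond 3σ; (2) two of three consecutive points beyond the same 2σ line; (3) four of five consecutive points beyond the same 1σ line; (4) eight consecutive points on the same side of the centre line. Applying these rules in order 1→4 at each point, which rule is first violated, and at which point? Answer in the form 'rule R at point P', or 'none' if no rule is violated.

none

Zone of each point (C = within 1σ̂, B = 1σ̂–2σ̂, A = 2σ̂–3σ̂, * = beyond 3σ̂; sign = side of CL): 1:-C, 2:-C, 3:-B, 4:+C, 5:+C, 6:-C, 7:-C, 8:-B, 9:+B, 10:+C, 11:+C, 12:-C, 13:-C
No rule fires across all 13 points.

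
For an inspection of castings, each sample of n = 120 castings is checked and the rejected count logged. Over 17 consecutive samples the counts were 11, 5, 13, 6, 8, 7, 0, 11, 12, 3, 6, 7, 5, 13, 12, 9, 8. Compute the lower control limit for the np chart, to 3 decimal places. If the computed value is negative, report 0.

0.000

p̄ = Σdᵢ / (k·n) = 136 / (17 × 120) = 0.06667
LCL = np̄ − 3·√(np̄(1−p̄)) = 8.0000 − 3 × 2.7325 = -0.1976 → 0 (negative, so LCL = 0)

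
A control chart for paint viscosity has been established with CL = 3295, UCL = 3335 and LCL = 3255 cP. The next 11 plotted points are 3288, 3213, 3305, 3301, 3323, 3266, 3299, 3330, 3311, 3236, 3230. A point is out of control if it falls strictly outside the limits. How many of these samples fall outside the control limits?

3

Compare each point to [3255, 3335]: sample 2 = 3213 < LCL; sample 10 = 3236 < LCL; sample 11 = 3230 < LCL.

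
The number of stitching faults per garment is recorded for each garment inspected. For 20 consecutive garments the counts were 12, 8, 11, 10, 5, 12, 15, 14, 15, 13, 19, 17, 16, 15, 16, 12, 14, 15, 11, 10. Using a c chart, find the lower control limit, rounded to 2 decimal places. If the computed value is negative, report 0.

c̄ = (12 + 8 + 11 + 10 + 5 + 12 + 15 + 14 + 15 + 13 + 19 + 17 + 16 + 15 + 16 + 12 + 14 + 15 + 11 + 10) / 20 = 260 / 20 = 13.0000
LCL = c̄ − 3√c̄ = 13.0000 − 3 × 3.6056 = 2.1833

2.18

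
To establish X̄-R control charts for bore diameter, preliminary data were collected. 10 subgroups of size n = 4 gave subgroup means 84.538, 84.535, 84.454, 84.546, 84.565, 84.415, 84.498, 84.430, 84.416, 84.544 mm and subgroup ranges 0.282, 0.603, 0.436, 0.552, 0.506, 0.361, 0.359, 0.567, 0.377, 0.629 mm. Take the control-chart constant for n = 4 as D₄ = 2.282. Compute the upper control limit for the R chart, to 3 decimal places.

R̄ = (0.282 + 0.603 + 0.436 + 0.552 + 0.506 + 0.361 + 0.359 + 0.567 + 0.377 + 0.629) / 10 = 4.6720 / 10 = 0.4672
UCL_R = D₄·R̄ = 2.282 × 0.4672 = 1.0662

1.066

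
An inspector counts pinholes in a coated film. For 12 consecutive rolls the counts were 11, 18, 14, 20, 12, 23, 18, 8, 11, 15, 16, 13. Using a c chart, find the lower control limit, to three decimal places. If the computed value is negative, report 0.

c̄ = (11 + 18 + 14 + 20 + 12 + 23 + 18 + 8 + 11 + 15 + 16 + 13) / 12 = 179 / 12 = 14.9167
LCL = c̄ − 3√c̄ = 14.9167 − 3 × 3.8622 = 3.3300

3.330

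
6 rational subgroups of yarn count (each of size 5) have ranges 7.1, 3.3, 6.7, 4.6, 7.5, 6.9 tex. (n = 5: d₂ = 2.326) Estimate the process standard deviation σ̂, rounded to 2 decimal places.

2.59

R̄ = (7.1 + 3.3 + 6.7 + 4.6 + 7.5 + 6.9) / 6 = 6.0167
σ̂ = R̄ / d₂ = 6.0167 / 2.326 = 2.5867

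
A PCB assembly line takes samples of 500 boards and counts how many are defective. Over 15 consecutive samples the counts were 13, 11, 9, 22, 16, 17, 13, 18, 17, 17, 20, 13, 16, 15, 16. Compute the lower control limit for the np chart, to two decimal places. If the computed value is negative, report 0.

3.89

p̄ = Σdᵢ / (k·n) = 233 / (15 × 500) = 0.03107
LCL = np̄ − 3·√(np̄(1−p̄)) = 15.5333 − 3 × 3.8795 = 3.8947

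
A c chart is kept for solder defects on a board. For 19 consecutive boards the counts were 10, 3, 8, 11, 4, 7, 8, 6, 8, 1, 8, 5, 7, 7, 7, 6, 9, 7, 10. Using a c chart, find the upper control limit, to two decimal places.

14.85

c̄ = (10 + 3 + 8 + 11 + 4 + 7 + 8 + 6 + 8 + 1 + 8 + 5 + 7 + 7 + 7 + 6 + 9 + 7 + 10) / 19 = 132 / 19 = 6.9474
UCL = c̄ + 3√c̄ = 6.9474 + 3 × √6.9474 = 6.9474 + 3 × 2.6358 = 14.8547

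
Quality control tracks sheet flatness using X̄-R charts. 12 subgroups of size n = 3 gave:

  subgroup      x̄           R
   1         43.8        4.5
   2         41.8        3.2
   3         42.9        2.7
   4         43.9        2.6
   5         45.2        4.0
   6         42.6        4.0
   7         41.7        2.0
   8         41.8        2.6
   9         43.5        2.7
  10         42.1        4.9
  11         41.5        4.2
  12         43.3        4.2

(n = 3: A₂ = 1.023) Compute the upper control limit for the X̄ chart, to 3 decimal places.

46.388

X̄̄ = (43.8 + 41.8 + 42.9 + 43.9 + 45.2 + 42.6 + 41.7 + 41.8 + 43.5 + 42.1 + 41.5 + 43.3) / 12 = 514.1000 / 12 = 42.8417
R̄ = (4.5 + 3.2 + 2.7 + 2.6 + 4.0 + 4.0 + 2.0 + 2.6 + 2.7 + 4.9 + 4.2 + 4.2) / 12 = 41.6000 / 12 = 3.4667
UCL = X̄̄ + A₂·R̄ = 42.8417 + 1.023 × 3.4667 = 46.3881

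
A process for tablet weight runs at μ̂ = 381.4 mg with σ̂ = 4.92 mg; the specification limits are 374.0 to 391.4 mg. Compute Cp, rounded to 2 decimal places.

Cp = (USL − LSL) / (6σ̂) = (391.4 − 374.0) / (6 × 4.92) = 17.4000 / 29.5200 = 0.5894

0.59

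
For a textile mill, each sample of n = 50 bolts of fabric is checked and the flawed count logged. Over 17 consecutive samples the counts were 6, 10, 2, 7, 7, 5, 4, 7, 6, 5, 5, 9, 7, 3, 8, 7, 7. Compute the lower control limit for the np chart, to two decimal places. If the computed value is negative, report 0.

0.00

p̄ = Σdᵢ / (k·n) = 105 / (17 × 50) = 0.12353
LCL = np̄ − 3·√(np̄(1−p̄)) = 6.1765 − 3 × 2.3267 = -0.8036 → 0 (negative, so LCL = 0)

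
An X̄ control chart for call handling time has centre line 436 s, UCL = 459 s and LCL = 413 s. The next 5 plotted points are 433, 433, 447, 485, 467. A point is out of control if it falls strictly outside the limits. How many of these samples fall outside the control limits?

2

Compare each point to [413, 459]: sample 4 = 485 > UCL; sample 5 = 467 > UCL.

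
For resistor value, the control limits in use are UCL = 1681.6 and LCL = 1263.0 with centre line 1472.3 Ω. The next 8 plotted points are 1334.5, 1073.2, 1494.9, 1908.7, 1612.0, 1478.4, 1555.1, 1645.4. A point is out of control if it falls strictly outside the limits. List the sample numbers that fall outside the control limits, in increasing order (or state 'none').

Compare each point to [1263.0, 1681.6]: sample 2 = 1073.2 < LCL; sample 4 = 1908.7 > UCL.

2, 4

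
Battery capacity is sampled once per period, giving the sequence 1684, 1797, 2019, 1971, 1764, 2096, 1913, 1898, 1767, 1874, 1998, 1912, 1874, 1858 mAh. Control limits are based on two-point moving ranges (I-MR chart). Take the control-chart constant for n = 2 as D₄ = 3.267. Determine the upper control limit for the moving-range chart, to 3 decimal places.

Moving ranges: 113, 222, 48, 207, 332, 183, 15, 131, 107, 124, 86, 38, 16; M̄R̄ = 1622.0000 / 13 = 124.7692
UCL_MR = D₄·M̄R̄ = 3.267 × 124.7692 = 407.6211

407.621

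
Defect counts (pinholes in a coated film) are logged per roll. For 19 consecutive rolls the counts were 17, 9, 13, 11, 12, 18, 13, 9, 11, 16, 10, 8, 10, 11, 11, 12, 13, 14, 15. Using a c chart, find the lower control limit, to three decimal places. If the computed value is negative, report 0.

1.758

c̄ = (17 + 9 + 13 + 11 + 12 + 18 + 13 + 9 + 11 + 16 + 10 + 8 + 10 + 11 + 11 + 12 + 13 + 14 + 15) / 19 = 233 / 19 = 12.2632
LCL = c̄ − 3√c̄ = 12.2632 − 3 × 3.5019 = 1.7575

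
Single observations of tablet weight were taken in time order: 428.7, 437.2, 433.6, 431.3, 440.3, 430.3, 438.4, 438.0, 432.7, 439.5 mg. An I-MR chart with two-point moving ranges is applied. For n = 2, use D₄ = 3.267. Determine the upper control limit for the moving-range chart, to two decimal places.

Moving ranges: 8.5, 3.6, 2.3, 9.0, 10.0, 8.1, 0.4, 5.3, 6.8; M̄R̄ = 54.0000 / 9 = 6.0000
UCL_MR = D₄·M̄R̄ = 3.267 × 6.0000 = 19.6020

19.60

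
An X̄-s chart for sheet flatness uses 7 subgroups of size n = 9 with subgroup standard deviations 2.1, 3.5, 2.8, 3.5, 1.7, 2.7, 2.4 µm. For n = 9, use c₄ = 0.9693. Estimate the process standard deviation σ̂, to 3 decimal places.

2.756

s̄ = (2.1 + 3.5 + 2.8 + 3.5 + 1.7 + 2.7 + 2.4) / 7 = 2.6714
σ̂ = s̄ / c₄ = 2.6714 / 0.9693 = 2.7560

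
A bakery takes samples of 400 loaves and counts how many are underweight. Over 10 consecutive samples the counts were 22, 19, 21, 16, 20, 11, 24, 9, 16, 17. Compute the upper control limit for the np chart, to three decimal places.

29.772

p̄ = Σdᵢ / (k·n) = 175 / (10 × 400) = 0.04375
UCL = np̄ + 3·√(np̄(1−p̄)) = 17.5000 + 3 × √(17.5000×0.95625) = 17.5000 + 3 × 4.0908 = 29.7723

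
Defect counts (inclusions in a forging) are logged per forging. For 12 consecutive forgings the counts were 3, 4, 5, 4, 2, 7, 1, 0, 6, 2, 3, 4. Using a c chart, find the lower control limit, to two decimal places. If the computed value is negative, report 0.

0.00

c̄ = (3 + 4 + 5 + 4 + 2 + 7 + 1 + 0 + 6 + 2 + 3 + 4) / 12 = 41 / 12 = 3.4167
LCL = c̄ − 3√c̄ = 3.4167 − 3 × 1.8484 = -2.1286 → 0 (cannot be negative)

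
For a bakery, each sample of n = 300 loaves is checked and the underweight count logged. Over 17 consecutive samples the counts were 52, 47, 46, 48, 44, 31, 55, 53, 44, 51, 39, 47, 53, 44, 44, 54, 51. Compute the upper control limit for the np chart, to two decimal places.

66.16

p̄ = Σdᵢ / (k·n) = 803 / (17 × 300) = 0.15745
UCL = np̄ + 3·√(np̄(1−p̄)) = 47.2353 + 3 × √(47.2353×0.84255) = 47.2353 + 3 × 6.3086 = 66.1610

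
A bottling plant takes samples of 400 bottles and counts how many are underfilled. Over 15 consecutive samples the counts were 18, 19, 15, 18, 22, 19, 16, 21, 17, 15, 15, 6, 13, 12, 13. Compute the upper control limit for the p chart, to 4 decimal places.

0.0692

p̄ = Σdᵢ / (k·n) = 239 / (15 × 400) = 0.03983
UCL = p̄ + 3·√(p̄(1−p̄)/n) = 0.03983 + 3 × √(0.03983×0.96017/400) = 0.03983 + 3 × 0.00978 = 0.06917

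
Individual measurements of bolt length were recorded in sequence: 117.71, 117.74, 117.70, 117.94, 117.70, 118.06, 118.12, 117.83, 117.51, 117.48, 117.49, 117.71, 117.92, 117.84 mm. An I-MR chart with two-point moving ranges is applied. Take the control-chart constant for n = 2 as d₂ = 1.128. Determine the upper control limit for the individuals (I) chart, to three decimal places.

118.204

X̄ = (117.71 + 117.74 + 117.70 + 117.94 + 117.70 + 118.06 + 118.12 + 117.83 + 117.51 + 117.48 + 117.49 + 117.71 + 117.92 + 117.84) / 14 = 117.7679
Moving ranges: 0.03, 0.04, 0.24, 0.24, 0.36, 0.06, 0.29, 0.32, 0.03, 0.01, 0.22, 0.21, 0.08; M̄R̄ = 2.1300 / 13 = 0.1638
UCL = X̄ + 3·M̄R̄/d₂ = 117.7679 + 3 × 0.1638 / 1.128 = 118.2036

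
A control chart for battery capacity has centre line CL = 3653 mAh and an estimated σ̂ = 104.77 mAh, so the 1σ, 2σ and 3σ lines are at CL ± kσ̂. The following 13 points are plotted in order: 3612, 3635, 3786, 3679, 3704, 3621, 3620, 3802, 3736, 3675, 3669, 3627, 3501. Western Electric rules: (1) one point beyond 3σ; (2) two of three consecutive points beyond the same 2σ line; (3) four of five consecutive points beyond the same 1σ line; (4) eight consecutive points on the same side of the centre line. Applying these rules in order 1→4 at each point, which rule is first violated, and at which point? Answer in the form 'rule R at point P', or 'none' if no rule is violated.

Zone of each point (C = within 1σ̂, B = 1σ̂–2σ̂, A = 2σ̂–3σ̂, * = beyond 3σ̂; sign = side of CL): 1:-C, 2:-C, 3:+B, 4:+C, 5:+C, 6:-C, 7:-C, 8:+B, 9:+C, 10:+C, 11:+C, 12:-C, 13:-B
No rule fires across all 13 points.

none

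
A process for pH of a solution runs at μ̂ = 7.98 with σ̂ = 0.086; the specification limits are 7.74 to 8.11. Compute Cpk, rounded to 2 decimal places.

Cpu = (USL − μ̂) / (3σ̂) = (8.11 − 7.98) / (3 × 0.086) = 0.5039; Cpl = (μ̂ − LSL) / (3σ̂) = (7.98 − 7.74) / (3 × 0.086) = 0.9302; Cpk = min(Cpu, Cpl) = 0.5039

0.50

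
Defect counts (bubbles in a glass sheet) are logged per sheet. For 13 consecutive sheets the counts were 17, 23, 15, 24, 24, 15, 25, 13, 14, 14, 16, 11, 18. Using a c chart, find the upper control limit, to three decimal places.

30.207

c̄ = (17 + 23 + 15 + 24 + 24 + 15 + 25 + 13 + 14 + 14 + 16 + 11 + 18) / 13 = 229 / 13 = 17.6154
UCL = c̄ + 3√c̄ = 17.6154 + 3 × √17.6154 = 17.6154 + 3 × 4.1971 = 30.2066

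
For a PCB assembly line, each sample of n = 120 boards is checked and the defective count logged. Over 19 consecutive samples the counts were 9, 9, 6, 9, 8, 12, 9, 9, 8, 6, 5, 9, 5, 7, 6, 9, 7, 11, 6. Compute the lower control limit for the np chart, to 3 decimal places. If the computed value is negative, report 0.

p̄ = Σdᵢ / (k·n) = 150 / (19 × 120) = 0.06579
LCL = np̄ − 3·√(np̄(1−p̄)) = 7.8947 − 3 × 2.7158 = -0.2525 → 0 (negative, so LCL = 0)

0.000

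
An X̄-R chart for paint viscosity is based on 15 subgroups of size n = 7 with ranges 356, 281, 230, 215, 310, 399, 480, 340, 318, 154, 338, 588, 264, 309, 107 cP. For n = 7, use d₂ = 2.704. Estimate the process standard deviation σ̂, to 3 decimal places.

R̄ = (356 + 281 + 230 + 215 + 310 + 399 + 480 + 340 + 318 + 154 + 338 + 588 + 264 + 309 + 107) / 15 = 312.6000
σ̂ = R̄ / d₂ = 312.6000 / 2.704 = 115.6065

115.607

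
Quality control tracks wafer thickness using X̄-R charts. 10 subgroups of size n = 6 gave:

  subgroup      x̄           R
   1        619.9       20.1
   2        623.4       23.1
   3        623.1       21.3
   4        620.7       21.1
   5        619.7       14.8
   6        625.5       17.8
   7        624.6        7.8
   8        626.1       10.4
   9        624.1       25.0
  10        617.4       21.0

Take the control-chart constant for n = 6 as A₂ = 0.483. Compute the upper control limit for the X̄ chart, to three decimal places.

631.260

X̄̄ = (619.9 + 623.4 + 623.1 + 620.7 + 619.7 + 625.5 + 624.6 + 626.1 + 624.1 + 617.4) / 10 = 6224.5000 / 10 = 622.4500
R̄ = (20.1 + 23.1 + 21.3 + 21.1 + 14.8 + 17.8 + 7.8 + 10.4 + 25.0 + 21.0) / 10 = 182.4000 / 10 = 18.2400
UCL = X̄̄ + A₂·R̄ = 622.4500 + 0.483 × 18.2400 = 631.2599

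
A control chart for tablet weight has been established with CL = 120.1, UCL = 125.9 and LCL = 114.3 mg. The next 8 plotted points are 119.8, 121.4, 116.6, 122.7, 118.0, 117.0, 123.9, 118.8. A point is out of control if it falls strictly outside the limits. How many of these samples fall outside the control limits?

All 8 points lie within [114.3, 125.9].

0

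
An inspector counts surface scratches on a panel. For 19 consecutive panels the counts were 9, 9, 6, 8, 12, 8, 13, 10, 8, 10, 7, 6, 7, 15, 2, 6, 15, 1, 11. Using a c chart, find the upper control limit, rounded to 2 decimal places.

17.37

c̄ = (9 + 9 + 6 + 8 + 12 + 8 + 13 + 10 + 8 + 10 + 7 + 6 + 7 + 15 + 2 + 6 + 15 + 1 + 11) / 19 = 163 / 19 = 8.5789
UCL = c̄ + 3√c̄ = 8.5789 + 3 × √8.5789 = 8.5789 + 3 × 2.9290 = 17.3659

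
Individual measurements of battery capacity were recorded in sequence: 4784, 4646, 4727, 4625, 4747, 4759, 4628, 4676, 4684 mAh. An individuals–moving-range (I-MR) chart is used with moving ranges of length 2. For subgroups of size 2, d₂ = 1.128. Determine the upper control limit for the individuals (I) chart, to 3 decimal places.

4910.764

X̄ = (4784 + 4646 + 4727 + 4625 + 4747 + 4759 + 4628 + 4676 + 4684) / 9 = 4697.3333
Moving ranges: 138, 81, 102, 122, 12, 131, 48, 8; M̄R̄ = 642.0000 / 8 = 80.2500
UCL = X̄ + 3·M̄R̄/d₂ = 4697.3333 + 3 × 80.2500 / 1.128 = 4910.7642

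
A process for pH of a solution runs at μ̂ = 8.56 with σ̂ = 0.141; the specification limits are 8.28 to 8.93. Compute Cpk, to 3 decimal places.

Cpu = (USL − μ̂) / (3σ̂) = (8.93 − 8.56) / (3 × 0.141) = 0.8747; Cpl = (μ̂ − LSL) / (3σ̂) = (8.56 − 8.28) / (3 × 0.141) = 0.6619; Cpk = min(Cpu, Cpl) = 0.6619

0.662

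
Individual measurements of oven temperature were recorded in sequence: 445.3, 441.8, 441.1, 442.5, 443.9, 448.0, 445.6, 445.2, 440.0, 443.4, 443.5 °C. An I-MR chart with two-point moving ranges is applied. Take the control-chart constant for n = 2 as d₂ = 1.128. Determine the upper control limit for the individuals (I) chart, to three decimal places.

X̄ = (445.3 + 441.8 + 441.1 + 442.5 + 443.9 + 448.0 + 445.6 + 445.2 + 440.0 + 443.4 + 443.5) / 11 = 443.6636
Moving ranges: 3.5, 0.7, 1.4, 1.4, 4.1, 2.4, 0.4, 5.2, 3.4, 0.1; M̄R̄ = 22.6000 / 10 = 2.2600
UCL = X̄ + 3·M̄R̄/d₂ = 443.6636 + 3 × 2.2600 / 1.128 = 449.6743

449.674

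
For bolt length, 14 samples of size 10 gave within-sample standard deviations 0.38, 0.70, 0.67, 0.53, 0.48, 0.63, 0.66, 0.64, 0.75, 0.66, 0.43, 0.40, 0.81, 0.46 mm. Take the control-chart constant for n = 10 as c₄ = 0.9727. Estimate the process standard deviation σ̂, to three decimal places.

s̄ = (0.38 + 0.70 + 0.67 + 0.53 + 0.48 + 0.63 + 0.66 + 0.64 + 0.75 + 0.66 + 0.43 + 0.40 + 0.81 + 0.46) / 14 = 0.5857
σ̂ = s̄ / c₄ = 0.5857 / 0.9727 = 0.6022

0.602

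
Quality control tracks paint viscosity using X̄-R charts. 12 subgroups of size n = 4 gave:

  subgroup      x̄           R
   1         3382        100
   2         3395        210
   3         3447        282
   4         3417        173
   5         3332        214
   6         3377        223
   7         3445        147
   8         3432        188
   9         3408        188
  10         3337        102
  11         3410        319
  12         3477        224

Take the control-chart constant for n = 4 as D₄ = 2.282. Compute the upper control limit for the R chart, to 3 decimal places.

450.695

R̄ = (100 + 210 + 282 + 173 + 214 + 223 + 147 + 188 + 188 + 102 + 319 + 224) / 12 = 2370.0000 / 12 = 197.5000
UCL_R = D₄·R̄ = 2.282 × 197.5000 = 450.6950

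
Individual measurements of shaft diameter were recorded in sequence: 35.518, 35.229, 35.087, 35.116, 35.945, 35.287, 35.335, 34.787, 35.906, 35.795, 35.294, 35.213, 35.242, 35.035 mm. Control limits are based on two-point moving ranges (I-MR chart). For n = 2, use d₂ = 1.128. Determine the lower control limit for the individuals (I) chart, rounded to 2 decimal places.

34.40

X̄ = (35.518 + 35.229 + 35.087 + 35.116 + 35.945 + 35.287 + 35.335 + 34.787 + 35.906 + 35.795 + 35.294 + 35.213 + 35.242 + 35.035) / 14 = 35.3421
Moving ranges: 0.289, 0.142, 0.029, 0.829, 0.658, 0.048, 0.548, 1.119, 0.111, 0.501, 0.081, 0.029, 0.207; M̄R̄ = 4.5910 / 13 = 0.3532
LCL = X̄ − 3·M̄R̄/d₂ = 35.3421 − 3 × 0.3532 / 1.128 = 34.4028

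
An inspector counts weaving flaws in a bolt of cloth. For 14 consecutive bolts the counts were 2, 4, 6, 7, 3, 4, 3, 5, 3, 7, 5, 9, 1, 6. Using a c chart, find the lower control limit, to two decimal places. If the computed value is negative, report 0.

0.00

c̄ = (2 + 4 + 6 + 7 + 3 + 4 + 3 + 5 + 3 + 7 + 5 + 9 + 1 + 6) / 14 = 65 / 14 = 4.6429
LCL = c̄ − 3√c̄ = 4.6429 − 3 × 2.1547 = -1.8213 → 0 (cannot be negative)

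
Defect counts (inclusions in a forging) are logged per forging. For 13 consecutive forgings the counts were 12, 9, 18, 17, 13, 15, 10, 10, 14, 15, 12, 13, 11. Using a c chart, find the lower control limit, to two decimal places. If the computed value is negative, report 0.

c̄ = (12 + 9 + 18 + 17 + 13 + 15 + 10 + 10 + 14 + 15 + 12 + 13 + 11) / 13 = 169 / 13 = 13.0000
LCL = c̄ − 3√c̄ = 13.0000 − 3 × 3.6056 = 2.1833

2.18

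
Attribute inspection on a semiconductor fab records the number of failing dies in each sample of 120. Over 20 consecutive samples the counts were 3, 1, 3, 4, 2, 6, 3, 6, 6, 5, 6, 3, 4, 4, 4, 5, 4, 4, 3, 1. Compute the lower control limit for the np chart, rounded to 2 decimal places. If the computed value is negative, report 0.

0.00

p̄ = Σdᵢ / (k·n) = 77 / (20 × 120) = 0.03208
LCL = np̄ − 3·√(np̄(1−p̄)) = 3.8500 − 3 × 1.9304 = -1.9412 → 0 (negative, so LCL = 0)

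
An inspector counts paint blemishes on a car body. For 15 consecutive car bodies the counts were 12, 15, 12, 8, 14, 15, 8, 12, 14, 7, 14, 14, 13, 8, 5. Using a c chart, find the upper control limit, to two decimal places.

c̄ = (12 + 15 + 12 + 8 + 14 + 15 + 8 + 12 + 14 + 7 + 14 + 14 + 13 + 8 + 5) / 15 = 171 / 15 = 11.4000
UCL = c̄ + 3√c̄ = 11.4000 + 3 × √11.4000 = 11.4000 + 3 × 3.3764 = 21.5292

21.53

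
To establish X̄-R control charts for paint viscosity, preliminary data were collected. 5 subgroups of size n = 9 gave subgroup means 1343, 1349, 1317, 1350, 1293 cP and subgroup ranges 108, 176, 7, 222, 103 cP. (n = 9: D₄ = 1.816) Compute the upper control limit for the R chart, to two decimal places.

R̄ = (108 + 176 + 7 + 222 + 103) / 5 = 616.0000 / 5 = 123.2000
UCL_R = D₄·R̄ = 1.816 × 123.2000 = 223.7312

223.73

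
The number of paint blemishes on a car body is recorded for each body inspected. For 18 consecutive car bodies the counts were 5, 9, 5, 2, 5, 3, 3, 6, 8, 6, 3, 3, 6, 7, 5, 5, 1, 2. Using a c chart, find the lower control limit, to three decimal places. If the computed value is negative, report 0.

c̄ = (5 + 9 + 5 + 2 + 5 + 3 + 3 + 6 + 8 + 6 + 3 + 3 + 6 + 7 + 5 + 5 + 1 + 2) / 18 = 84 / 18 = 4.6667
LCL = c̄ − 3√c̄ = 4.6667 − 3 × 2.1602 = -1.8141 → 0 (cannot be negative)

0.000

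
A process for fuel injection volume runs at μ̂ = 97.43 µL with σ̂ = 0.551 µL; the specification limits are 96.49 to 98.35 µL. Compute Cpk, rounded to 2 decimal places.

Cpu = (USL − μ̂) / (3σ̂) = (98.35 − 97.43) / (3 × 0.551) = 0.5566; Cpl = (μ̂ − LSL) / (3σ̂) = (97.43 − 96.49) / (3 × 0.551) = 0.5687; Cpk = min(Cpu, Cpl) = 0.5566

0.56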